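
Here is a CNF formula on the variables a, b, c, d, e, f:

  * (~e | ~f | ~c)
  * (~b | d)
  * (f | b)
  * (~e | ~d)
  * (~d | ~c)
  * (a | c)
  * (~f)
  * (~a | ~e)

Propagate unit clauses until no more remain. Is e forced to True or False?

Unit clause (~f) sets f = False.
(b | f): since f = False, the clause reduces to (b). b = True.
(~b | d) with b = True leaves only d, so d = True.
In (~d | ~e), ~d is now false; ~e must hold, so e = False.

False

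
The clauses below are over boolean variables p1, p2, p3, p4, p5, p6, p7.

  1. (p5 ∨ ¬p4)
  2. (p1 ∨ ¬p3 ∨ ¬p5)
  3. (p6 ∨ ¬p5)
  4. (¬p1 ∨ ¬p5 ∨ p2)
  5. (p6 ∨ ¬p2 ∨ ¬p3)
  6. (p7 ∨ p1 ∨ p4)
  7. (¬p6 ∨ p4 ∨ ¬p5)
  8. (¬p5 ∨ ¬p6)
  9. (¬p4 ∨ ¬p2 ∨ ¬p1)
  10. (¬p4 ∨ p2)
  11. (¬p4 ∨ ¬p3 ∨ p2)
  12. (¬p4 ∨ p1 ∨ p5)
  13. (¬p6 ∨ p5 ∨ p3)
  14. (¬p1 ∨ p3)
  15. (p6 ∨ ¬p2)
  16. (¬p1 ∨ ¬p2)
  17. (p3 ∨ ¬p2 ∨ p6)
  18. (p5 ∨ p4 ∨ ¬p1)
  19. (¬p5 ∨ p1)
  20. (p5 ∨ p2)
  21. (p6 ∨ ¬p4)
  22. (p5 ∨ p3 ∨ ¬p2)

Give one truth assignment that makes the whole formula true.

p1=False, p2=True, p3=True, p4=False, p5=False, p6=True, p7=True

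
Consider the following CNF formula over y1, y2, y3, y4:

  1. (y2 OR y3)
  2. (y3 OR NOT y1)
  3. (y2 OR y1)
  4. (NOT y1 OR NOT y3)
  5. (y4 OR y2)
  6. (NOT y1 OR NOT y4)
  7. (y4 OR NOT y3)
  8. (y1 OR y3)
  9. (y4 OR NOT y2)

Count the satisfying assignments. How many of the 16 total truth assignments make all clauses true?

1

Satisfying assignments:
  y1=0 y2=1 y3=1 y4=1
That's 1 in total.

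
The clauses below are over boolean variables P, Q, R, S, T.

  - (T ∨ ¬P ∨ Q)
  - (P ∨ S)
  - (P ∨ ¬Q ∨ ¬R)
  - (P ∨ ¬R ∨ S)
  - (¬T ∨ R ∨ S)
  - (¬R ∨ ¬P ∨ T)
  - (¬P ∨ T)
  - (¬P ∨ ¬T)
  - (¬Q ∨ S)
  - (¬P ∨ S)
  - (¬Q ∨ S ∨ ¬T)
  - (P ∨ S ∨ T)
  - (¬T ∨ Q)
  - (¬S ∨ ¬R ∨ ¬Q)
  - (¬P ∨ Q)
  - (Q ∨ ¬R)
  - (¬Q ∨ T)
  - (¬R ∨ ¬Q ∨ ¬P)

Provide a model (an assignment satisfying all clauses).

P = False, Q = True, R = False, S = True, T = True

Check each clause:
  1. (¬P ∨ Q ∨ T) — Q is true.
  2. (P ∨ S) — S is true.
  3. (¬R ∨ ¬Q ∨ P) — ¬R is true.
  4. (¬R ∨ S ∨ P) — S is true.
  5. (¬T ∨ R ∨ S) — S is true.
  6. (¬P ∨ ¬R ∨ T) — T is true.
  7. (¬P ∨ T) — T is true.
  8. (¬P ∨ ¬T) — ¬P is true.
  9. (S ∨ ¬Q) — S is true.
  10. (S ∨ ¬P) — S is true.
  11. (S ∨ ¬T ∨ ¬Q) — S is true.
  12. (P ∨ T ∨ S) — S is true.
  13. (Q ∨ ¬T) — Q is true.
  14. (¬R ∨ ¬S ∨ ¬Q) — ¬R is true.
  15. (Q ∨ ¬P) — Q is true.
  16. (¬R ∨ Q) — Q is true.
  17. (T ∨ ¬Q) — T is true.
  18. (¬P ∨ ¬R ∨ ¬Q) — ¬R is true.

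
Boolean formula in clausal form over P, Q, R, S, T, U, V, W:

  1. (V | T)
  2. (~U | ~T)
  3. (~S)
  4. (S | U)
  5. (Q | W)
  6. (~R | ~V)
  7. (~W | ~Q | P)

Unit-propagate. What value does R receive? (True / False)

False

Unit clause (~S) sets S = False.
From (U | S) and S = False: U = True.
In (~T | ~U), ~U is now false; ~T must hold, so T = False.
In (V | T), T is now false; V must hold, so V = True.
From (~R | ~V) and V = True: R = False.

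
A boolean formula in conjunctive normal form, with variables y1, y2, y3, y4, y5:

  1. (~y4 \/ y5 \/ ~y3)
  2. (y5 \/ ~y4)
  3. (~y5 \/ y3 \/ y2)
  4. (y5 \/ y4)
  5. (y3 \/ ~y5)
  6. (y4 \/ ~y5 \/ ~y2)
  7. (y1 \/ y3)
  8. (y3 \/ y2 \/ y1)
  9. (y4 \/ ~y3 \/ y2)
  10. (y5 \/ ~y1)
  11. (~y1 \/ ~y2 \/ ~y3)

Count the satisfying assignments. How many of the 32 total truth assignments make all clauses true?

3

Satisfying assignments:
  y1=0 y2=0 y3=1 y4=1 y5=1
  y1=0 y2=1 y3=1 y4=1 y5=1
  y1=1 y2=0 y3=1 y4=1 y5=1
Count: 3.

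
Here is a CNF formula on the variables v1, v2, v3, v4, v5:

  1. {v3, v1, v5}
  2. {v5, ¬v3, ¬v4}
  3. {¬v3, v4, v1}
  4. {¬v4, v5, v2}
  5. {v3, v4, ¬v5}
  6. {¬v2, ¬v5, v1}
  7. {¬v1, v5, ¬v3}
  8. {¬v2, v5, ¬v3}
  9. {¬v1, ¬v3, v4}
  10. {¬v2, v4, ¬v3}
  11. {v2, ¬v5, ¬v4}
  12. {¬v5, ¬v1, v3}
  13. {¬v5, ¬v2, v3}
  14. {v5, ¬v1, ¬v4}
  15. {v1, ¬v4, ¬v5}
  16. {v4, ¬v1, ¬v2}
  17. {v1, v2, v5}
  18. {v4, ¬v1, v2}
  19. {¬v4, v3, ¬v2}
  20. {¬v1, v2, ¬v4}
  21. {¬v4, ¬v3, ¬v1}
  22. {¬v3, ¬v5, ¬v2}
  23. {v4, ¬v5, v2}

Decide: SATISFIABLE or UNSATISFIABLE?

UNSATISFIABLE

v4 = True:
  v5 = True:
    propagation gives v2=True, v1=True, v3=True; an empty clause results — contradiction.
  v5 = False:
    propagation gives v3=False, v1=True; an empty clause results — contradiction.
v4 = False:
  v3 = True:
    propagation gives v1=True; an empty clause results — contradiction.
  v3 = False:
    propagation gives v5=False, v1=True, v2=False; an empty clause results — contradiction.
Every branch closes, so no satisfying assignment exists.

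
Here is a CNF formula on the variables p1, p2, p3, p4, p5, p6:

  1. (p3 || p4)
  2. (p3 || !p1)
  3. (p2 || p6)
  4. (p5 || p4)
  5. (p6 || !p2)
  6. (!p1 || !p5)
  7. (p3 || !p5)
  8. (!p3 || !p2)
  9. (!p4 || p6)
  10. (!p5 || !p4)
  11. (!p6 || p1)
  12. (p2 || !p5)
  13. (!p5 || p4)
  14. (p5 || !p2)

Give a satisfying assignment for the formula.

p1=True, p2=False, p3=True, p4=True, p5=False, p6=True

Check each clause:
  1. (p4 || p3) — p3 is true.
  2. (!p1 || p3) — p3 is true.
  3. (p6 || p2) — p6 is true.
  4. (p5 || p4) — p4 is true.
  5. (!p2 || p6) — !p2 is true.
  6. (!p1 || !p5) — !p5 is true.
  7. (!p5 || p3) — p3 is true.
  8. (!p2 || !p3) — !p2 is true.
  9. (!p4 || p6) — p6 is true.
  10. (!p5 || !p4) — !p5 is true.
  11. (p1 || !p6) — p1 is true.
  12. (p2 || !p5) — !p5 is true.
  13. (p4 || !p5) — !p5 is true.
  14. (!p2 || p5) — !p2 is true.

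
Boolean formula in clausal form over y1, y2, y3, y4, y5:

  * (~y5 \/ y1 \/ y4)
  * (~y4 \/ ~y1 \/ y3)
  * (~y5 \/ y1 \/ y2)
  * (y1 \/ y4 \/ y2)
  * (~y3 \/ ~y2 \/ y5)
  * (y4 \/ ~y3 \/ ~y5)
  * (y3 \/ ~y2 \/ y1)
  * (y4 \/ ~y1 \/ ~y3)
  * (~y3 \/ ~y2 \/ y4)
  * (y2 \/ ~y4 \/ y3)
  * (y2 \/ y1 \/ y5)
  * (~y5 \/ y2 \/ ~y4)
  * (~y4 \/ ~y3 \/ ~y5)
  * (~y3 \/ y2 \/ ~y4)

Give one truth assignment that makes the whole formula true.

Branch on y1: take y1 = True.
For the remaining variables, y2 = False, y3 = False, y4 = False, y5 = False works.

y1 = T, y2 = F, y3 = F, y4 = F, y5 = F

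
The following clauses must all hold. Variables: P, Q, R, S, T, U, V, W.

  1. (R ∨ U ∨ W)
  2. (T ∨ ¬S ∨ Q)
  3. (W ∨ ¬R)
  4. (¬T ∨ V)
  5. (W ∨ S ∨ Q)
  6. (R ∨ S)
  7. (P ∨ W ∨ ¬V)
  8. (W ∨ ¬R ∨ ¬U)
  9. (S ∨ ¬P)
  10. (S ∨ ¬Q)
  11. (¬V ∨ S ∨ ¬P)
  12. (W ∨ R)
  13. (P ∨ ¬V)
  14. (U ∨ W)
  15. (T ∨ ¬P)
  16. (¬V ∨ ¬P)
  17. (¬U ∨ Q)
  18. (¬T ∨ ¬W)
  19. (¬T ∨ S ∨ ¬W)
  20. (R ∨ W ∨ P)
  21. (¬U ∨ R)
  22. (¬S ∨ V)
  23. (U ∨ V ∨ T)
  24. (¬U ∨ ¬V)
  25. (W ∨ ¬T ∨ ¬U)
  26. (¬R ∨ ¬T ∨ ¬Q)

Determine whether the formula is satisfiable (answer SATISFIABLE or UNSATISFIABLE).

UNSATISFIABLE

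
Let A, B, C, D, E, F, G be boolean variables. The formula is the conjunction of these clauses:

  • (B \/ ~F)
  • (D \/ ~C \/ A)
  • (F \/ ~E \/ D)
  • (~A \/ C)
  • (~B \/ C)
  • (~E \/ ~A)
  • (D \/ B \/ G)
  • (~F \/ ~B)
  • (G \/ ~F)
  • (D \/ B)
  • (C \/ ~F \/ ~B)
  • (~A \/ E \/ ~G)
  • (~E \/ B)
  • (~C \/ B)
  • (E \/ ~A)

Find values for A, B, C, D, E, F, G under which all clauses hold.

A=False, B=False, C=False, D=True, E=False, F=False, G=False

D occurs only positively in the remaining clauses — set D = True.
Try A = False.
Try B = False.
  then F is forced to False.
  then E is forced to False.
  then C is forced to False.
G is now unconstrained; take G = False.
Check each clause:
  1. (B \/ ~F) — ~F is true.
  2. (~C \/ D \/ A) — D is true.
  3. (D \/ ~E \/ F) — ~E is true.
  4. (~A \/ C) — ~A is true.
  5. (C \/ ~B) — ~B is true.
  6. (~A \/ ~E) — ~E is true.
  7. (B \/ G \/ D) — D is true.
  8. (~B \/ ~F) — ~F is true.
  9. (~F \/ G) — ~F is true.
  10. (D \/ B) — D is true.
  11. (~F \/ C \/ ~B) — ~F is true.
  12. (E \/ ~G \/ ~A) — ~G is true.
  13. (~E \/ B) — ~E is true.
  14. (B \/ ~C) — ~C is true.
  15. (~A \/ E) — ~A is true.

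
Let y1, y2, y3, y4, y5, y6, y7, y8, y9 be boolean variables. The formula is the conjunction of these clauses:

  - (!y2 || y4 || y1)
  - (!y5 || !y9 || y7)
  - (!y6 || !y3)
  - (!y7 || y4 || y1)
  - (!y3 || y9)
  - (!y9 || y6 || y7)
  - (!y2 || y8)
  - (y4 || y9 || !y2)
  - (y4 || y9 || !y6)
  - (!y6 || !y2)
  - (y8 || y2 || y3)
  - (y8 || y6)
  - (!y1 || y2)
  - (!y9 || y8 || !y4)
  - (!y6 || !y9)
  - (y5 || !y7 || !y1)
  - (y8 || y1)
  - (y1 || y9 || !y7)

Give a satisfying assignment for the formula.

y1=False, y2=False, y3=False, y4=True, y5=False, y6=False, y7=False, y8=True, y9=False

Check each clause:
  1. (y4 || !y2 || y1) — y4 is true.
  2. (!y5 || y7 || !y9) — !y5 is true.
  3. (!y6 || !y3) — !y6 is true.
  4. (y4 || y1 || !y7) — y4 is true.
  5. (y9 || !y3) — !y3 is true.
  6. (!y9 || y7 || y6) — !y9 is true.
  7. (!y2 || y8) — y8 is true.
  8. (y9 || y4 || !y2) — y4 is true.
  9. (!y6 || y9 || y4) — !y6 is true.
  10. (!y6 || !y2) — !y6 is true.
  11. (y2 || y3 || y8) — y8 is true.
  12. (y8 || y6) — y8 is true.
  13. (!y1 || y2) — !y1 is true.
  14. (!y4 || y8 || !y9) — y8 is true.
  15. (!y6 || !y9) — !y6 is true.
  16. (y5 || !y7 || !y1) — !y7 is true.
  17. (y1 || y8) — y8 is true.
  18. (!y7 || y9 || y1) — !y7 is true.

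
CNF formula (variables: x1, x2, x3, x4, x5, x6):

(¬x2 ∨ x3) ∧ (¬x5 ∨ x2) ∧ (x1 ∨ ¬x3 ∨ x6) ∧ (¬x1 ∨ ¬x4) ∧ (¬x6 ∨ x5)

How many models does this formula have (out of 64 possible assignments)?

9

Split on x1, then x2.
  x1=T, x2=T: remaining (x3,x4,x5,x6) ∈ {(T,F,F,F); (T,F,T,F); (T,F,T,T)} — 3.
  x1=T, x2=F: remaining (x3,x4,x5,x6) ∈ {(F,F,F,F); (T,F,F,F)} — 2.
  x1=F, x2=T: remaining (x3,x4,x5,x6) ∈ {(T,F,T,T); (T,T,T,T)} — 2.
  x1=F, x2=F: remaining (x3,x4,x5,x6) ∈ {(F,F,F,F); (F,T,F,F)} — 2.
Total: 3 + 2 + 2 + 2 = 9.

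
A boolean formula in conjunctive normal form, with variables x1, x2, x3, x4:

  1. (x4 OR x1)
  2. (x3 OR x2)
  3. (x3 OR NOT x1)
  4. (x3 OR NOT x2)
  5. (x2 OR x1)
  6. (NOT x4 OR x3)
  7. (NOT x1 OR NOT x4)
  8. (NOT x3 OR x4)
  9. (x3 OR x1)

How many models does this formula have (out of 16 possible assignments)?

1

The models are:
  x1=0 x2=1 x3=1 x4=1
Count: 1.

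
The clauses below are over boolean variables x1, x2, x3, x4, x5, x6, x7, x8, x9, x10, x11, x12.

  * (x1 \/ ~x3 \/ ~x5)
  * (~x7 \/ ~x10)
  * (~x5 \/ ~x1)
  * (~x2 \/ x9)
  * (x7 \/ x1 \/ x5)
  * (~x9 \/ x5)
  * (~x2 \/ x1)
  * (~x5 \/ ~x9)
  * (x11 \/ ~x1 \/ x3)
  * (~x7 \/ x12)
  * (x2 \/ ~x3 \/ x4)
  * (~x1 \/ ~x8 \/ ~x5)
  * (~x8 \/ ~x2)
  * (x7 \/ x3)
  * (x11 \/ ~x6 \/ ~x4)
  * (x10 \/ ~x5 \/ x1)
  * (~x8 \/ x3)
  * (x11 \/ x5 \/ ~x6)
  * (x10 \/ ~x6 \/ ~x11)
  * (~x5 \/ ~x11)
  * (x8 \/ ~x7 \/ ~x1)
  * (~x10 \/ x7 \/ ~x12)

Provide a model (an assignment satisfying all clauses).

x1 = T, x2 = F, x3 = T, x4 = T, x5 = F, x6 = F, x7 = F, x8 = T, x9 = F, x10 = F, x11 = T, x12 = T

x6 occurs only negated in the remaining clauses — set x6 = False.
Try x1 = True.
  then x5 is forced to False.
  then x9 is forced to False.
  then x2 is forced to False.
Branch on x3: take x3 = True.
  then x4 is forced to True.
For the remaining variables, x7 = False, x8 = True, x10 = False, x11 = True, x12 = True works.
Every clause has at least one true literal under this assignment.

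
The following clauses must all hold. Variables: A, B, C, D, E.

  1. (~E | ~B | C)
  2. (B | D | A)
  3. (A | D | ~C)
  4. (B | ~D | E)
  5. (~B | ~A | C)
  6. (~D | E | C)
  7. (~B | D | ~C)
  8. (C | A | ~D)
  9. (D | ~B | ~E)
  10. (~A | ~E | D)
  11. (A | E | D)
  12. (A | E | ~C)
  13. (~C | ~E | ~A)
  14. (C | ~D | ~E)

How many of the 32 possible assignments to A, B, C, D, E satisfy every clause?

5

Satisfying assignments:
  A=0 B=0 C=1 D=1 E=1
  A=0 B=1 C=1 D=1 E=1
  A=1 B=0 C=0 D=0 E=0
  A=1 B=0 C=1 D=0 E=0
  A=1 B=1 C=1 D=1 E=0
That's 5 in total.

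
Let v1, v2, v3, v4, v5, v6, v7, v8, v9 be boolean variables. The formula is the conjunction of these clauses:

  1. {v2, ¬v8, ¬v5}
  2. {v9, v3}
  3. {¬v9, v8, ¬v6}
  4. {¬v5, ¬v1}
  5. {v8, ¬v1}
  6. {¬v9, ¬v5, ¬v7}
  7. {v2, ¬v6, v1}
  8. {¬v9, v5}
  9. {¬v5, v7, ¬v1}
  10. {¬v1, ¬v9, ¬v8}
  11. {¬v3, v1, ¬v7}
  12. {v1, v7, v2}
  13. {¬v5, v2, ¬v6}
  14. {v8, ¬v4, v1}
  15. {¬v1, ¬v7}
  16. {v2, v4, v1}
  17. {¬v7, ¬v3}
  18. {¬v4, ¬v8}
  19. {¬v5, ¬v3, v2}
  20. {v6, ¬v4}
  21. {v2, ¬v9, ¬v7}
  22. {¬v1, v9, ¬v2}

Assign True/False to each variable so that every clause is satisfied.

v1=0, v2=1, v3=1, v4=0, v5=0, v6=0, v7=0, v8=0, v9=0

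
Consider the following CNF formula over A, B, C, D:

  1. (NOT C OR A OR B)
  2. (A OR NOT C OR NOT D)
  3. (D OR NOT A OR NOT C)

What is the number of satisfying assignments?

Split on A, then C.
  A=1, C=1: remaining (B,D) ∈ {(0,1); (1,1)} — 2.
  A=1, C=0: remaining (B,D) ∈ {(0,0); (0,1); (1,0); (1,1)} — 4.
  A=0, C=1: remaining (B,D) ∈ {(1,0)} — 1.
  A=0, C=0: remaining (B,D) ∈ {(0,0); (0,1); (1,0); (1,1)} — 4.
Total: 2 + 4 + 1 + 4 = 11.

11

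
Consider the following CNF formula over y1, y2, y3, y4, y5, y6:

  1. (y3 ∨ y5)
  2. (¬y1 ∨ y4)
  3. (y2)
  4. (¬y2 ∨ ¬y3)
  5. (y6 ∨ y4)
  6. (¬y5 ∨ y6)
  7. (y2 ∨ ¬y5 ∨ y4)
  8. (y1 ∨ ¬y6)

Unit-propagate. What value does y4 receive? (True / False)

(y2) is a unit clause: y2 = True.
(¬y2 ∨ ¬y3) with y2 = True leaves only ¬y3, so y3 = False.
From (y3 ∨ y5) and y3 = False: y5 = True.
(y6 ∨ ¬y5): since y5 = True, the clause reduces to (y6). y6 = True.
In (¬y6 ∨ y1), ¬y6 is now false; y1 must hold, so y1 = True.
In (y4 ∨ ¬y1), ¬y1 is now false; y4 must hold, so y4 = True.

True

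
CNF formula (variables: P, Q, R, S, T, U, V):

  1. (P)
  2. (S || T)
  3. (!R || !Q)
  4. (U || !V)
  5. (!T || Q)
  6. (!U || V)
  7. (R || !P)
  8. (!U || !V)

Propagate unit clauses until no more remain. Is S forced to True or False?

True

(P) stands alone — P = True.
(R || !P): since P = True, the clause reduces to (R). R = True.
(!Q || !R) with R = True leaves only !Q, so Q = False.
In (Q || !T), Q is now false; !T must hold, so T = False.
(T || S): since T = False, the clause reduces to (S). S = True.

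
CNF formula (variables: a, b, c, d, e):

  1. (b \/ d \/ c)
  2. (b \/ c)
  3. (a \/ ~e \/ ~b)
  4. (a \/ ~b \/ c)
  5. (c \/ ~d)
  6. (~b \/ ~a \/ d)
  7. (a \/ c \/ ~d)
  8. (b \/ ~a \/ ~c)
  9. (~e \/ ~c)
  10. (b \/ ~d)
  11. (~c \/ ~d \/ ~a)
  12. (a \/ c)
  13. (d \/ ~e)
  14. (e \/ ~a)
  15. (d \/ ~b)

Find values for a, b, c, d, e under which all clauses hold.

a=F  b=F  c=T  d=F  e=F

Try a = False.
  then c is forced to True.
  then e is forced to False.
Set b = False and propagate.
  then d is forced to False.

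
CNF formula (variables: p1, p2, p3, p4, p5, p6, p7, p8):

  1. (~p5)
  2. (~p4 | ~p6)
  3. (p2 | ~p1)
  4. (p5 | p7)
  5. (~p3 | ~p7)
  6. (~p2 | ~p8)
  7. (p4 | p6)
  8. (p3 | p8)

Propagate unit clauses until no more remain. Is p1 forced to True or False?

False

(~p5) is a unit clause: p5 = False.
(p5 | p7): since p5 = False, the clause reduces to (p7). p7 = True.
(~p3 | ~p7) with p7 = True leaves only ~p3, so p3 = False.
In (p3 | p8), p3 is now false; p8 must hold, so p8 = True.
In (~p2 | ~p8), ~p8 is now false; ~p2 must hold, so p2 = False.
In (~p1 | p2), p2 is now false; ~p1 must hold, so p1 = False.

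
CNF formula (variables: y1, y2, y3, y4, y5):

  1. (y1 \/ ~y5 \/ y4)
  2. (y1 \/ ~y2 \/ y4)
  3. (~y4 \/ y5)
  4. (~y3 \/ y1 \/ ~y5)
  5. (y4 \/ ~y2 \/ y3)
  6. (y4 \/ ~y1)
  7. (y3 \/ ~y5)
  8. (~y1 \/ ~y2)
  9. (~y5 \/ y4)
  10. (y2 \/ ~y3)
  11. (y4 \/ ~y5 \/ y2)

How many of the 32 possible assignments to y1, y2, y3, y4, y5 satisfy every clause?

1

Satisfying assignments:
  y1=0 y2=0 y3=0 y4=0 y5=0
Count: 1.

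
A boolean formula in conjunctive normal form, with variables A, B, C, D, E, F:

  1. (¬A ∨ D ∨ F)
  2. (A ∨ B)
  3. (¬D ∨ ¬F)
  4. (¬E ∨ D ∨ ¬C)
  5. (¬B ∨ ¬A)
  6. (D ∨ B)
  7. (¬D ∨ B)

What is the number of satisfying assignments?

Split on D, then B.
  D=T, B=T: remaining (A,C,E,F) ∈ {(F,F,F,F); (F,F,T,F); (F,T,F,F); (F,T,T,F)} — 4.
  D=T, B=F: a clause becomes empty — 0.
  D=F, B=T: F free; 3 ways for (A,C,E) × 2^1 = 6.
  D=F, B=F: a clause becomes empty — 0.
Total: 4 + 0 + 6 + 0 = 10.

10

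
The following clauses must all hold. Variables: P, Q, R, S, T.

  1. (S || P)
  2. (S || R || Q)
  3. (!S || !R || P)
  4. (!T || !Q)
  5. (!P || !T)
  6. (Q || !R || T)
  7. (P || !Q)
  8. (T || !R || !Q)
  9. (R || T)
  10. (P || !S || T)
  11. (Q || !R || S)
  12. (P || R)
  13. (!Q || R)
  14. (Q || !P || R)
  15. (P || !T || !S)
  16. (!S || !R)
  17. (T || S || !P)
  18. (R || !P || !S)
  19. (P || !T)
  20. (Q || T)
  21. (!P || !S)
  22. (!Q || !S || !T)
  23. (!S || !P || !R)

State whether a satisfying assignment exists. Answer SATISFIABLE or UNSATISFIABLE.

UNSATISFIABLE

P = True:
  propagation gives T=False, R=True, Q=True; an empty clause results — contradiction.
P = False:
  propagation gives S=True, R=False; an empty clause results — contradiction.
Every branch closes, so no satisfying assignment exists.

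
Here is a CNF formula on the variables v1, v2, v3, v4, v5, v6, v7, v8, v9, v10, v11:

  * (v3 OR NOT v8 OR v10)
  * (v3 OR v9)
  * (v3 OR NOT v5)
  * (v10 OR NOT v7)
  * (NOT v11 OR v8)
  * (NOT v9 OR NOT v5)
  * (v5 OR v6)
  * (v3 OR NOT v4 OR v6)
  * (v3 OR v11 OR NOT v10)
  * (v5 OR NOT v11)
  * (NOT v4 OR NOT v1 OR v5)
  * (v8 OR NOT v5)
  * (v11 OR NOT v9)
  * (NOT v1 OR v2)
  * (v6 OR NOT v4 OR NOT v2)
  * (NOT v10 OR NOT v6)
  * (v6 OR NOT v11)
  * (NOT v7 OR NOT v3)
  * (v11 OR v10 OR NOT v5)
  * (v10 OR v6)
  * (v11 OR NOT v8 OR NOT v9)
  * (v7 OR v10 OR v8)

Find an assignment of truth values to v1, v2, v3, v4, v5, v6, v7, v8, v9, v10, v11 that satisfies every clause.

Pure literal: v1 appears only negated; assign v1 = False.
Set v2 = False and propagate.
Branch on v3: take v3 = True.
  then v7 is forced to False.
Set v5 = True and propagate.
  then v9 is forced to False.
  then v8 is forced to True.
For the remaining variables, v4 = True, v6 = False, v10 = True, v11 = False works.
Every clause has at least one true literal under this assignment.

v1 = False, v2 = False, v3 = True, v4 = True, v5 = True, v6 = False, v7 = False, v8 = True, v9 = False, v10 = True, v11 = False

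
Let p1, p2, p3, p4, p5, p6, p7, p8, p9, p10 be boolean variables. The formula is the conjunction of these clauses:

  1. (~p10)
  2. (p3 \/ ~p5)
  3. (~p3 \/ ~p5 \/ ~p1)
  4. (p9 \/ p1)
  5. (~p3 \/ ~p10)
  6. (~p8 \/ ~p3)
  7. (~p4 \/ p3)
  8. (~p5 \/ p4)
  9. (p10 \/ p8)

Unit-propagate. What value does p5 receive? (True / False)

False

Unit clause (~p10) sets p10 = False.
(p8 \/ p10): since p10 = False, the clause reduces to (p8). p8 = True.
From (~p8 \/ ~p3) and p8 = True: p3 = False.
(~p5 \/ p3): since p3 = False, the clause reduces to (~p5). p5 = False.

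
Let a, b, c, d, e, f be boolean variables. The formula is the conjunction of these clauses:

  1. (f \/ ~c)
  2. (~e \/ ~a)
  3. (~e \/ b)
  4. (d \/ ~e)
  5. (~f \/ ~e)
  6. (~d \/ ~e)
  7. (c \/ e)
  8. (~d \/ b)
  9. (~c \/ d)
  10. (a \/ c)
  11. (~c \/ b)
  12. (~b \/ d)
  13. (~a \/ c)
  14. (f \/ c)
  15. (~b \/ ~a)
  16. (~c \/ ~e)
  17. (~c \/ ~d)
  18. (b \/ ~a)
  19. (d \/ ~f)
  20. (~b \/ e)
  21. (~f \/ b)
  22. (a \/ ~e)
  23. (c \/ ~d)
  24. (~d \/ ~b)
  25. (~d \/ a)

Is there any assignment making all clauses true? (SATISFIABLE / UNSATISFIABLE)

UNSATISFIABLE

c = True:
  propagation gives f=True, e=False, d=True; an empty clause results — contradiction.
c = False:
  propagation gives e=True, a=False; an empty clause results — contradiction.
Every branch closes, so no satisfying assignment exists.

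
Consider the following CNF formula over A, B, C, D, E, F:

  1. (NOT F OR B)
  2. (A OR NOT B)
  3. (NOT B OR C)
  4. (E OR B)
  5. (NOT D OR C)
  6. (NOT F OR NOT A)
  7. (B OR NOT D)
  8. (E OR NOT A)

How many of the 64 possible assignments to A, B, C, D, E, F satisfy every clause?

The models are:
  A=0 B=0 C=0 D=0 E=1 F=0
  A=0 B=0 C=1 D=0 E=1 F=0
  A=1 B=0 C=0 D=0 E=1 F=0
  A=1 B=0 C=1 D=0 E=1 F=0
  A=1 B=1 C=1 D=0 E=1 F=0
  A=1 B=1 C=1 D=1 E=1 F=0
That's 6 in total.

6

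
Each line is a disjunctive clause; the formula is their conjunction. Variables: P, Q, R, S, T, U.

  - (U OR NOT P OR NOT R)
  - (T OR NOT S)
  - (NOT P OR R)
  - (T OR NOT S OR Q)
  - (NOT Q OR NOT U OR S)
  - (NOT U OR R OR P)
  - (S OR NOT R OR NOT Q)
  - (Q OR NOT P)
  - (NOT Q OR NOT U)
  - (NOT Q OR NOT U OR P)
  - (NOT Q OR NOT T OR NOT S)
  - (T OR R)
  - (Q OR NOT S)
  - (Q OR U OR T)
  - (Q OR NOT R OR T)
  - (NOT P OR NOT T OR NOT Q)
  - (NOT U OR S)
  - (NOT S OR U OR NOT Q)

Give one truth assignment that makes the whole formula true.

P=F, Q=F, R=F, S=F, T=T, U=F

Check each clause:
  1. (NOT P OR NOT R OR U) — NOT R is true.
  2. (T OR NOT S) — NOT S is true.
  3. (NOT P OR R) — NOT P is true.
  4. (Q OR T OR NOT S) — NOT S is true.
  5. (NOT Q OR S OR NOT U) — NOT U is true.
  6. (NOT U OR P OR R) — NOT U is true.
  7. (S OR NOT R OR NOT Q) — NOT R is true.
  8. (Q OR NOT P) — NOT P is true.
  9. (NOT Q OR NOT U) — NOT U is true.
  10. (NOT U OR P OR NOT Q) — NOT U is true.
  11. (NOT S OR NOT Q OR NOT T) — NOT S is true.
  12. (R OR T) — T is true.
  13. (NOT S OR Q) — NOT S is true.
  14. (T OR U OR Q) — T is true.
  15. (T OR Q OR NOT R) — NOT R is true.
  16. (NOT Q OR NOT T OR NOT P) — NOT Q is true.
  17. (S OR NOT U) — NOT U is true.
  18. (U OR NOT Q OR NOT S) — NOT S is true.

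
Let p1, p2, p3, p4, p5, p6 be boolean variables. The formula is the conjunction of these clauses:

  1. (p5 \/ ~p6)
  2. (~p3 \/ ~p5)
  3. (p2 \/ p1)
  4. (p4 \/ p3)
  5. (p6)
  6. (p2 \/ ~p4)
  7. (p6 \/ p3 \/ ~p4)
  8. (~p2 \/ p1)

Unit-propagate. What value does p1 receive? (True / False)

True

(p6) is a unit clause: p6 = True.
(p5 \/ ~p6): since p6 = True, the clause reduces to (p5). p5 = True.
(~p3 \/ ~p5) with p5 = True leaves only ~p3, so p3 = False.
(p4 \/ p3): since p3 = False, the clause reduces to (p4). p4 = True.
(~p4 \/ p2): since p4 = True, the clause reduces to (p2). p2 = True.
In (p1 \/ ~p2), ~p2 is now false; p1 must hold, so p1 = True.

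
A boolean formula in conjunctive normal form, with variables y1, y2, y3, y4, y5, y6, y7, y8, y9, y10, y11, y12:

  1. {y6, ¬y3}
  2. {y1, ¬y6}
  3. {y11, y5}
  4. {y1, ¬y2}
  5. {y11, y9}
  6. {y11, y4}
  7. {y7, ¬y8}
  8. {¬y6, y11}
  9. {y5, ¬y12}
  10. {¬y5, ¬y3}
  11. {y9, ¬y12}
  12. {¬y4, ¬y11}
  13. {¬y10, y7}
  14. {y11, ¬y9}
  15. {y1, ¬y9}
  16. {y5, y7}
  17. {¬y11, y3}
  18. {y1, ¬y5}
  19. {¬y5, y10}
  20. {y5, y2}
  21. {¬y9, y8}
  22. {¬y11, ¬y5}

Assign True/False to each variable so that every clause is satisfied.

y1 = T, y2 = T, y3 = T, y4 = F, y5 = F, y6 = T, y7 = T, y8 = T, y9 = F, y10 = F, y11 = T, y12 = F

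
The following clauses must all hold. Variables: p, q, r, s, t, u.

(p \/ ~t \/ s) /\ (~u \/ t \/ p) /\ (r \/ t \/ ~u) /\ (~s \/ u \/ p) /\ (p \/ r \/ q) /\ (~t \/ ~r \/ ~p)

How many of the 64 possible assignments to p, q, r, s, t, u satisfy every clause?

Split on p, then t.
  p=1, t=1: forces r=0; q, s, u free → 2^3 = 8.
  p=1, t=0: q, s free; 3 ways for (r,u) × 2^2 = 12.
  p=0, t=1: remaining (q,r,s,u) ∈ {(0,1,1,1); (1,0,1,1); (1,1,1,1)} — 3.
  p=0, t=0: remaining (q,r,s,u) ∈ {(0,1,0,0); (1,0,0,0); (1,1,0,0)} — 3.
Total: 8 + 12 + 3 + 3 = 26.

26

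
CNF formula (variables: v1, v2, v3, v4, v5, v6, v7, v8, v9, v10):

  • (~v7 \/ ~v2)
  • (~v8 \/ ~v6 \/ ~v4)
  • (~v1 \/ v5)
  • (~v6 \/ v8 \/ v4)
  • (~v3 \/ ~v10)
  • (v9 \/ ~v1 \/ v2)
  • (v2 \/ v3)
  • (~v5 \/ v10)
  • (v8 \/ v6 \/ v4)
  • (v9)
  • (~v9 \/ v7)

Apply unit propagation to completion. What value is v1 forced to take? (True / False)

False

(v9) stands alone — v9 = True.
(~v9 \/ v7) with v9 = True leaves only v7, so v7 = True.
In (~v2 \/ ~v7), ~v7 is now false; ~v2 must hold, so v2 = False.
(v3 \/ v2) with v2 = False leaves only v3, so v3 = True.
(~v10 \/ ~v3) with v3 = True leaves only ~v10, so v10 = False.
In (~v5 \/ v10), v10 is now false; ~v5 must hold, so v5 = False.
From (v5 \/ ~v1) and v5 = False: v1 = False.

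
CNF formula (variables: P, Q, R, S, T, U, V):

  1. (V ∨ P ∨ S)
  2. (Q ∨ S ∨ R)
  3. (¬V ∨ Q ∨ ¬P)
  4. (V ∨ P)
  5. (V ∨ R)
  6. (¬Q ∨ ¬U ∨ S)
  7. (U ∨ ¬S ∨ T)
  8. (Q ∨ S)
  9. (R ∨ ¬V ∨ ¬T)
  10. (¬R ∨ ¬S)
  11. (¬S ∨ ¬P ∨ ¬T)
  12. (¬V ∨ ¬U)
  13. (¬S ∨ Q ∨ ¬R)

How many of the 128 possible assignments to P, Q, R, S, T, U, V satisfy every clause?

8

Case analysis on S and V:
  S=1, V=1: a clause becomes empty — 0.
  S=1, V=0: a clause becomes empty — 0.
  S=0, V=1: P free; 3 ways for (Q,R,T,U) × 2^1 = 6.
  S=0, V=0: remaining (P,Q,R,T,U) ∈ {(1,1,1,0,0); (1,1,1,1,0)} — 2.
Total: 0 + 0 + 6 + 2 = 8.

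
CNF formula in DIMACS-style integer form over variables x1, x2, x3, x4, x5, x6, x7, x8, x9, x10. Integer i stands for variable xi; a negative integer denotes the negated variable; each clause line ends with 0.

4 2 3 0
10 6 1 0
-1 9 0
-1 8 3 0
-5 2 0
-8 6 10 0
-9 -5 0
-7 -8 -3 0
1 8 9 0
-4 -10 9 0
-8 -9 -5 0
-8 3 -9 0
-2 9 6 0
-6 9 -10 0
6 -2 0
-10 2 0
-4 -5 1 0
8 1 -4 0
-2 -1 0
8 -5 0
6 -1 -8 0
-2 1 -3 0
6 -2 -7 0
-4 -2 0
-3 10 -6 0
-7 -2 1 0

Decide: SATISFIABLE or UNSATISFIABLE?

Pure literal: x5 appears only negated; assign x5 = False.
x7 occurs only negated in the remaining clauses — set x7 = False.
Try x1 = False.
The remaining clauses are satisfied by x2 = True, x3 = False, x4 = False, x6 = True, x8 = False, x9 = True, x10 = True.
So x1=F, x2=T, x3=F, x4=F, x5=F, x6=T, x7=F, x8=F, x9=T, x10=T is a satisfying assignment.

SATISFIABLE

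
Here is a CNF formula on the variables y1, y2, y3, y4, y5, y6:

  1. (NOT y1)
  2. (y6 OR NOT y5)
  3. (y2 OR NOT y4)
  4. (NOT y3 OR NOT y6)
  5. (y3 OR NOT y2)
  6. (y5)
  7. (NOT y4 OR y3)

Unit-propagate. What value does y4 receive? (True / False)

False

(NOT y1) stands alone — y1 = False.
Unit clause (y5) sets y5 = True.
(y6 OR NOT y5): since y5 = True, the clause reduces to (y6). y6 = True.
(NOT y3 OR NOT y6) with y6 = True leaves only NOT y3, so y3 = False.
In (NOT y2 OR y3), y3 is now false; NOT y2 must hold, so y2 = False.
In (NOT y4 OR y2), y2 is now false; NOT y4 must hold, so y4 = False.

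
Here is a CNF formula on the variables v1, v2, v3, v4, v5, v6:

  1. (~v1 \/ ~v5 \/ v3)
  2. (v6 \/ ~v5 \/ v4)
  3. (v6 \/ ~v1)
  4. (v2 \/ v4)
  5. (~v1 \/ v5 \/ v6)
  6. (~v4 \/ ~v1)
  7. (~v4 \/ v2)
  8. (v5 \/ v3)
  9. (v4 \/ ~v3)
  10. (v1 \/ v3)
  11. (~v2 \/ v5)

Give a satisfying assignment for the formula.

v1=False, v2=True, v3=True, v4=True, v5=True, v6=True

Pure literal: v6 appears only positively; assign v6 = True.
Try v1 = False.
  then v3 is forced to True.
  then v4 is forced to True.
  then v2 is forced to True.
  then v5 is forced to True.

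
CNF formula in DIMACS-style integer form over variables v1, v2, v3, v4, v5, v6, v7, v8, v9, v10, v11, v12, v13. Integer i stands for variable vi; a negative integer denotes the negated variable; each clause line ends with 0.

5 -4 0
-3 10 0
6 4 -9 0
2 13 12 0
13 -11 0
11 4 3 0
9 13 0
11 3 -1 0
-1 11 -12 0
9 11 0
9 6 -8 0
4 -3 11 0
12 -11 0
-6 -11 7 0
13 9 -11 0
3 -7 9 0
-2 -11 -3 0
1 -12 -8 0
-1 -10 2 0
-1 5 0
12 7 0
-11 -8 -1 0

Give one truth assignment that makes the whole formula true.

v1=T, v2=F, v3=F, v4=T, v5=T, v6=F, v7=F, v8=F, v9=F, v10=F, v11=T, v12=T, v13=T

v5 occurs only positively in the remaining clauses — set v5 = True.
v8 occurs only negated in the remaining clauses — set v8 = False.
Branch on v1: take v1 = True.
Set v2 = False and propagate.
  then v10 is forced to False.
  then v3 is forced to False.
  then v11 is forced to True.
  then v13 is forced to True.
  then v12 is forced to True.
Branch on v4: take v4 = True.
For the remaining variables, v6 = False, v7 = False, v9 = False works.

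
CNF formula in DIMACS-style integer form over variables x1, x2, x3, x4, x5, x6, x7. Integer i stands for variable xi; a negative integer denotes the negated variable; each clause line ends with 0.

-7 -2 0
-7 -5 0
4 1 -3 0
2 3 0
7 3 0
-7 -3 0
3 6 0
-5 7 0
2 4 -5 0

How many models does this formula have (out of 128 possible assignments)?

Split on x3, then x7.
  x3=1, x7=1: a clause becomes empty — 0.
  x3=1, x7=0: x2, x6 free; 3 ways for (x1,x4,x5) × 2^2 = 12.
  x3=0, x7=1: a clause becomes empty — 0.
  x3=0, x7=0: a clause becomes empty — 0.
Total: 0 + 12 + 0 + 0 = 12.

12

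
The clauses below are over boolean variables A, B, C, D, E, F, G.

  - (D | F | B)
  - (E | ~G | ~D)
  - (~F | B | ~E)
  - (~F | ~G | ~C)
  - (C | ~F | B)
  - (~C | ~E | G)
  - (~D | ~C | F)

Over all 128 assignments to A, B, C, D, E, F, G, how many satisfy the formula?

48

Split on F, then C.
  F=T, C=T: forces E=F; G=F; A, B, D free → 2^3 = 8.
  F=T, C=F: A free; 7 ways for (B,D,E,G) × 2^1 = 14.
  F=F, C=T: A free; 3 ways for (B,D,E,G) × 2^1 = 6.
  F=F, C=F: A free; 10 ways for (B,D,E,G) × 2^1 = 20.
Total: 8 + 14 + 6 + 20 = 48.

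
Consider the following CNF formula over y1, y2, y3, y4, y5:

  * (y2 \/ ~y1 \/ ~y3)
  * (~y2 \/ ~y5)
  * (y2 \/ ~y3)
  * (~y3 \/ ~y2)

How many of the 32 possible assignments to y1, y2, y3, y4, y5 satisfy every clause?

Case analysis on y2 and y3:
  y2=T, y3=T: a clause becomes empty — 0.
  y2=T, y3=F: remaining (y1,y4,y5) ∈ {(F,F,F); (F,T,F); (T,F,F); (T,T,F)} — 4.
  y2=F, y3=T: a clause becomes empty — 0.
  y2=F, y3=F: y1, y4, y5 free → 2^3 = 8.
Total: 0 + 4 + 0 + 8 = 12.

12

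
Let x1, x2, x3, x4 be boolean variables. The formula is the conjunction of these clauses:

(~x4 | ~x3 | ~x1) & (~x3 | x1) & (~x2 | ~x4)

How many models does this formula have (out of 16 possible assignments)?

8

Satisfying assignments:
  x1=0 x2=0 x3=0 x4=0
  x1=0 x2=0 x3=0 x4=1
  x1=0 x2=1 x3=0 x4=0
  x1=1 x2=0 x3=0 x4=0
  x1=1 x2=0 x3=0 x4=1
  x1=1 x2=0 x3=1 x4=0
  x1=1 x2=1 x3=0 x4=0
  x1=1 x2=1 x3=1 x4=0
That's 8 in total.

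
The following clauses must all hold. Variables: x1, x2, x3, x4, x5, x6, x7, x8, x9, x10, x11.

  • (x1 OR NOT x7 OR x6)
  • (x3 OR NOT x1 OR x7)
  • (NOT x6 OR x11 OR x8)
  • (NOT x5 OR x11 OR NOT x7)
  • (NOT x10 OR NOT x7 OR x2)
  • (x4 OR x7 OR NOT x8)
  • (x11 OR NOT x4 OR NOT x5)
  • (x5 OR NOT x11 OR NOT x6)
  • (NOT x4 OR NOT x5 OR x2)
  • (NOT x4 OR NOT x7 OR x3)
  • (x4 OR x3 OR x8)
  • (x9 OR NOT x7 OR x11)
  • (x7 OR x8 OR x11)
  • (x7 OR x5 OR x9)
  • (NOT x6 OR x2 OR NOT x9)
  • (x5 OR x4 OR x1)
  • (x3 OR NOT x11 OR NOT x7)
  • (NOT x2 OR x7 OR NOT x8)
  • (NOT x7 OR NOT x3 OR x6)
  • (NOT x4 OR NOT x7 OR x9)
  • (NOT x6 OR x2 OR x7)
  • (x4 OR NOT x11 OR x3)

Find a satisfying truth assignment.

Set x1 = False and propagate.
Branch on x2: take x2 = True.
For the remaining variables, x3 = True, x4 = True, x5 = True, x6 = True, x7 = True, x8 = False, x9 = True, x10 = True, x11 = True works.
Every clause has at least one true literal under this assignment.

x1 = F, x2 = T, x3 = T, x4 = T, x5 = T, x6 = T, x7 = T, x8 = F, x9 = T, x10 = T, x11 = T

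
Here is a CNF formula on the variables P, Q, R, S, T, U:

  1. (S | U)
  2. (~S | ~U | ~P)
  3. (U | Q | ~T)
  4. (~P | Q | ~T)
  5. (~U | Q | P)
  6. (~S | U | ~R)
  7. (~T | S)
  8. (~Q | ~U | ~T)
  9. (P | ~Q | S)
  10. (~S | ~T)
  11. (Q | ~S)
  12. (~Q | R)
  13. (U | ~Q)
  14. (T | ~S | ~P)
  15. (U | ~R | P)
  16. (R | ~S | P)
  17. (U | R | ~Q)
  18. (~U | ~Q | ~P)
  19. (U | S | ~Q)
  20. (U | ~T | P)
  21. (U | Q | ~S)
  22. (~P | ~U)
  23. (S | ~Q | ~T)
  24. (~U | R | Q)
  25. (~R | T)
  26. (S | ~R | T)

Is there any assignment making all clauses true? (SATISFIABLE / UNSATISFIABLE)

UNSATISFIABLE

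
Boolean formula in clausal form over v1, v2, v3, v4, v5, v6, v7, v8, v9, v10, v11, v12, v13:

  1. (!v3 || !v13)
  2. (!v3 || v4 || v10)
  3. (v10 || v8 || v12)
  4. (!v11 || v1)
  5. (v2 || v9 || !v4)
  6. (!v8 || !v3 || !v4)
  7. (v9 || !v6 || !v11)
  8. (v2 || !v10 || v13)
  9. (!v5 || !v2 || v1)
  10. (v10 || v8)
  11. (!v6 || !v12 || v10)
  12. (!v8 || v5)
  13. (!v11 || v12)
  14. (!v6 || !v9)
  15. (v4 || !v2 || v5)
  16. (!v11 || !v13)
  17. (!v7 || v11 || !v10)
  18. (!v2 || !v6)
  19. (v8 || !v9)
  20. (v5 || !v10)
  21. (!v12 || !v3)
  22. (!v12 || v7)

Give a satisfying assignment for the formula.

v1=F, v2=F, v3=F, v4=F, v5=T, v6=T, v7=F, v8=F, v9=F, v10=T, v11=F, v12=F, v13=T

Check each clause:
  1. (!v3 || !v13) — !v3 is true.
  2. (!v3 || v4 || v10) — v10 is true.
  3. (v12 || v8 || v10) — v10 is true.
  4. (!v11 || v1) — !v11 is true.
  5. (v9 || !v4 || v2) — !v4 is true.
  6. (!v8 || !v3 || !v4) — !v8 is true.
  7. (!v11 || !v6 || v9) — !v11 is true.
  8. (!v10 || v2 || v13) — v13 is true.
  9. (!v5 || v1 || !v2) — !v2 is true.
  10. (v8 || v10) — v10 is true.
  11. (!v12 || v10 || !v6) — v10 is true.
  12. (!v8 || v5) — !v8 is true.
  13. (!v11 || v12) — !v11 is true.
  14. (!v6 || !v9) — !v9 is true.
  15. (v4 || v5 || !v2) — v5 is true.
  16. (!v11 || !v13) — !v11 is true.
  17. (!v7 || v11 || !v10) — !v7 is true.
  18. (!v6 || !v2) — !v2 is true.
  19. (!v9 || v8) — !v9 is true.
  20. (!v10 || v5) — v5 is true.
  21. (!v12 || !v3) — !v12 is true.
  22. (v7 || !v12) — !v12 is true.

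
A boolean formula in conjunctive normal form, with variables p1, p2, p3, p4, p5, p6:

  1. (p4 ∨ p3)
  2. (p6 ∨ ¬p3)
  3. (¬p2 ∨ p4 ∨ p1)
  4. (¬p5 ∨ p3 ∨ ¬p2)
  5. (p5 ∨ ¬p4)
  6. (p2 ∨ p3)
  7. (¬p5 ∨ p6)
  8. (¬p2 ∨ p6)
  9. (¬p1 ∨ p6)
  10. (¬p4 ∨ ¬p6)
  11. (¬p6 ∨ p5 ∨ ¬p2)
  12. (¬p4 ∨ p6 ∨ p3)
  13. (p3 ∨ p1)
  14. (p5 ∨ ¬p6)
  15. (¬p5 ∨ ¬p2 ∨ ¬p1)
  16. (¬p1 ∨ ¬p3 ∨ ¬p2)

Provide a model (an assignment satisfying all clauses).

p1=T, p2=F, p3=T, p4=F, p5=T, p6=T

Check each clause:
  1. (p4 ∨ p3) — p3 is true.
  2. (p6 ∨ ¬p3) — p6 is true.
  3. (¬p2 ∨ p1 ∨ p4) — p1 is true.
  4. (¬p2 ∨ ¬p5 ∨ p3) — p3 is true.
  5. (p5 ∨ ¬p4) — ¬p4 is true.
  6. (p3 ∨ p2) — p3 is true.
  7. (¬p5 ∨ p6) — p6 is true.
  8. (¬p2 ∨ p6) — ¬p2 is true.
  9. (¬p1 ∨ p6) — p6 is true.
  10. (¬p6 ∨ ¬p4) — ¬p4 is true.
  11. (p5 ∨ ¬p2 ∨ ¬p6) — p5 is true.
  12. (p3 ∨ ¬p4 ∨ p6) — p3 is true.
  13. (p1 ∨ p3) — p1 is true.
  14. (p5 ∨ ¬p6) — p5 is true.
  15. (¬p5 ∨ ¬p2 ∨ ¬p1) — ¬p2 is true.
  16. (¬p1 ∨ ¬p3 ∨ ¬p2) — ¬p2 is true.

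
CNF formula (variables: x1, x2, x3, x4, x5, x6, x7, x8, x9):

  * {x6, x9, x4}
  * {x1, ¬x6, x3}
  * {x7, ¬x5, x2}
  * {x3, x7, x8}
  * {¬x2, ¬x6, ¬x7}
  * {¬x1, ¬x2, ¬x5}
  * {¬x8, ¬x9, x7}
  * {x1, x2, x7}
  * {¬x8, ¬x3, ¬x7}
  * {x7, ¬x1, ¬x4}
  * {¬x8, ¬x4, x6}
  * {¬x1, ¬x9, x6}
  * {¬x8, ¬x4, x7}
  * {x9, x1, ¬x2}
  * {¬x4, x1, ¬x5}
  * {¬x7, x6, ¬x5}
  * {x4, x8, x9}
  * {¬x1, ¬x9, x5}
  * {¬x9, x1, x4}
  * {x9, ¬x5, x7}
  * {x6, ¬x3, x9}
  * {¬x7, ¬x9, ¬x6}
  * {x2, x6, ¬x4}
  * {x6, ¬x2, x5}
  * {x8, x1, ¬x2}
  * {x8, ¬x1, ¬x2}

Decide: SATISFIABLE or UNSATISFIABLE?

Set x1 = True and propagate.
Branch on x2: take x2 = False.
For the remaining variables, x3 = False, x4 = True, x5 = True, x6 = True, x7 = True, x8 = True, x9 = False works.
So x1=1, x2=0, x3=0, x4=1, x5=1, x6=1, x7=1, x8=1, x9=0 is a satisfying assignment.

SATISFIABLE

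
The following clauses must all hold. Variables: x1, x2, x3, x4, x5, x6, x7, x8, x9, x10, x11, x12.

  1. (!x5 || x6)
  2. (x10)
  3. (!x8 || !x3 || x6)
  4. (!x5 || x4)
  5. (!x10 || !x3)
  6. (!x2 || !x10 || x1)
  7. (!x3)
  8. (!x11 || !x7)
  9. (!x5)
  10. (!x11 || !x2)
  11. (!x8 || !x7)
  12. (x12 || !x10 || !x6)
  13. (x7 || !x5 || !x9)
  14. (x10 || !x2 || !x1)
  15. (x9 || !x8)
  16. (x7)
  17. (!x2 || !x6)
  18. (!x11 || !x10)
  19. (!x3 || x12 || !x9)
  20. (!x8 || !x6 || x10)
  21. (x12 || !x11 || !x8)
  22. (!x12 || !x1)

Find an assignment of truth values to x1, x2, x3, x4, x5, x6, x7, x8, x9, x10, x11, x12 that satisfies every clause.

x1 = 1  x2 = 0  x3 = 0  x4 = 0  x5 = 0  x6 = 0  x7 = 1  x8 = 0  x9 = 1  x10 = 1  x11 = 0  x12 = 0

Check each clause:
  1. (!x5 || x6) — !x5 is true.
  2. (x10) — x10 is true.
  3. (x6 || !x8 || !x3) — !x8 is true.
  4. (!x5 || x4) — !x5 is true.
  5. (!x3 || !x10) — !x3 is true.
  6. (!x2 || x1 || !x10) — x1 is true.
  7. (!x3) — !x3 is true.
  8. (!x7 || !x11) — !x11 is true.
  9. (!x5) — !x5 is true.
  10. (!x2 || !x11) — !x11 is true.
  11. (!x8 || !x7) — !x8 is true.
  12. (x12 || !x10 || !x6) — !x6 is true.
  13. (!x5 || !x9 || x7) — !x5 is true.
  14. (!x2 || x10 || !x1) — x10 is true.
  15. (x9 || !x8) — !x8 is true.
  16. (x7) — x7 is true.
  17. (!x6 || !x2) — !x6 is true.
  18. (!x10 || !x11) — !x11 is true.
  19. (x12 || !x3 || !x9) — !x3 is true.
  20. (x10 || !x8 || !x6) — !x8 is true.
  21. (!x8 || !x11 || x12) — !x8 is true.
  22. (!x1 || !x12) — !x12 is true.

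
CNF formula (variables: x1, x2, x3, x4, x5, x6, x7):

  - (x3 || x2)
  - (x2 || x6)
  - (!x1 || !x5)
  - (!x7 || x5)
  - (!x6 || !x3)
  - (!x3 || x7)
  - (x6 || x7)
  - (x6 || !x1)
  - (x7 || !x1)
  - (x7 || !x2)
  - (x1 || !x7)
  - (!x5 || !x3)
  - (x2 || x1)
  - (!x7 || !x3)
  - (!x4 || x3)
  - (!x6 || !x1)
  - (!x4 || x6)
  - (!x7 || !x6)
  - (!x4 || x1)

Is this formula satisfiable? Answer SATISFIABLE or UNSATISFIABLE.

UNSATISFIABLE

x7 = True:
  propagation gives x5=True, x1=False; an empty clause results — contradiction.
x7 = False:
  propagation gives x3=False, x2=True; an empty clause results — contradiction.
Every branch closes, so no satisfying assignment exists.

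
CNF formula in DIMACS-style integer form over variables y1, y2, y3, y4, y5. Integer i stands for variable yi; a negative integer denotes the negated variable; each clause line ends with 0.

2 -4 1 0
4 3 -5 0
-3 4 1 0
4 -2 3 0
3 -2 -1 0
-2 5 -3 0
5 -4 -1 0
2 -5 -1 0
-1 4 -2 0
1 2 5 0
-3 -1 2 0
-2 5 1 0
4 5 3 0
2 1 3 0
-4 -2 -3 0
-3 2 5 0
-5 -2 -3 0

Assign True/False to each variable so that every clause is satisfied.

y1 = False  y2 = True  y3 = False  y4 = True  y5 = True

Try y1 = False.
The remaining clauses are satisfied by y2 = True, y3 = False, y4 = True, y5 = True.
Every clause has at least one true literal under this assignment.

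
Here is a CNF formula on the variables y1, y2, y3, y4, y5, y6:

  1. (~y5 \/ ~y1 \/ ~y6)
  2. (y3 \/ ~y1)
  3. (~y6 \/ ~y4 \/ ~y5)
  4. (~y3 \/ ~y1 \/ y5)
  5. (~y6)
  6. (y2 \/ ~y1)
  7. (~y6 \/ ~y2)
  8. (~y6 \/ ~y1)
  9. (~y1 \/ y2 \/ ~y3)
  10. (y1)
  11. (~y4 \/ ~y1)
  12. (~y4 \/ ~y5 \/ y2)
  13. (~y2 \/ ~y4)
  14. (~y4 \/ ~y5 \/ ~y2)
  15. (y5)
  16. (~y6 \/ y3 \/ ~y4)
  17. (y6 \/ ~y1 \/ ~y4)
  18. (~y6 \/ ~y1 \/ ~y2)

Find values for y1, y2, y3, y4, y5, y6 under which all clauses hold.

The clause (~y6) is unit: y6 must be False.
(y1) is a unit clause, so y1 = True.
(y3) is a unit clause, so y3 = True.
The clause (y5) is unit: y5 must be True.
Unit propagation: (y2) forces y2 = True.
Unit propagation: (~y4) forces y4 = False.

y1=T, y2=T, y3=T, y4=F, y5=T, y6=F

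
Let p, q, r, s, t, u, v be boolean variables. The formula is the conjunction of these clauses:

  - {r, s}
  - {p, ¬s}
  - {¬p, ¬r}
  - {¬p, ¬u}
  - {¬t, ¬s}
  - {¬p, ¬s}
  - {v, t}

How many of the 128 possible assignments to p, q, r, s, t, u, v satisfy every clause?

Case analysis on p and s:
  p=1, s=1: a clause becomes empty — 0.
  p=1, s=0: a clause becomes empty — 0.
  p=0, s=1: a clause becomes empty — 0.
  p=0, s=0: q, u free; 3 ways for (r,t,v) × 2^2 = 12.
Total: 0 + 0 + 0 + 12 = 12.

12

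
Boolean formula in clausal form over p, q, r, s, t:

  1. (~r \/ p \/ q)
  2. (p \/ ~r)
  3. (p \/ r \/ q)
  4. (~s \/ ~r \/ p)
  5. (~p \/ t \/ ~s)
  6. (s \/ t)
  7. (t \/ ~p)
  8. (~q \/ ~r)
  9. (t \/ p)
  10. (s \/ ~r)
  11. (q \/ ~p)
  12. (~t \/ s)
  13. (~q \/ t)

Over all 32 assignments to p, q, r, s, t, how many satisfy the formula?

Satisfying assignments:
  p=F q=T r=F s=T t=T
  p=T q=T r=F s=T t=T
Count: 2.

2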